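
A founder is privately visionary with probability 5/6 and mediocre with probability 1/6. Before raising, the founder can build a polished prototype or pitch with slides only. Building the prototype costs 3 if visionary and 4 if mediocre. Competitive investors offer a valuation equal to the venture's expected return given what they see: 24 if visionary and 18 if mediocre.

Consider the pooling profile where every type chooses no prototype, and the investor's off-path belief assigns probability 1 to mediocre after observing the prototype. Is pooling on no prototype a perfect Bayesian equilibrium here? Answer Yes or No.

Yes

On path, the investor holds the prior and pays 5/6·24 + 1/6·18 = 23. Off path (the prototype), believing mediocre, it pays 18.
visionary: no prototype nets 23; the prototype nets 18 − 3 = 15. visionary stays.
mediocre: no prototype nets 23; the prototype nets 18 − 4 = 14. mediocre stays.
No type deviates, so pooling is sustained.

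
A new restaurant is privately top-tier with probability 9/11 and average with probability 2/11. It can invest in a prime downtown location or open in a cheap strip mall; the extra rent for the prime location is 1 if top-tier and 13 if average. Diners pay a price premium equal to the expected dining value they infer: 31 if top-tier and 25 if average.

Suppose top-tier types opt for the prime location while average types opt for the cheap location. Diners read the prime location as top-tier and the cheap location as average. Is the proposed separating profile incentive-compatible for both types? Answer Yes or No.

Yes

Under these beliefs, the prime location earns price premium 31 and the cheap location earns price premium 25.
top-tier: the prime location nets 31 − 1 = 30; the cheap location nets 25. top-tier prefers the prime location.
average: the prime location nets 31 − 13 = 18; the cheap location nets 25. average prefers the cheap location.
Neither type deviates, so the separating profile is an equilibrium.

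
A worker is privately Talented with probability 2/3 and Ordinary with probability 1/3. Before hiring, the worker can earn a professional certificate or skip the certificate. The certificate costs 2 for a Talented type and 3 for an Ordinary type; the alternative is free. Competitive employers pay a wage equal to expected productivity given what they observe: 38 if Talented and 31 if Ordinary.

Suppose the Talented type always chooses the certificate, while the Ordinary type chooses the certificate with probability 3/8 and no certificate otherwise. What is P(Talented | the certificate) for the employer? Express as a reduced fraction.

16/19

P(the certificate) = (2/3)·1 + (1/3)·(3/8) = 19/24.
By Bayes' rule, P(Talented | the certificate) = (2/3) / (19/24) = 16/19.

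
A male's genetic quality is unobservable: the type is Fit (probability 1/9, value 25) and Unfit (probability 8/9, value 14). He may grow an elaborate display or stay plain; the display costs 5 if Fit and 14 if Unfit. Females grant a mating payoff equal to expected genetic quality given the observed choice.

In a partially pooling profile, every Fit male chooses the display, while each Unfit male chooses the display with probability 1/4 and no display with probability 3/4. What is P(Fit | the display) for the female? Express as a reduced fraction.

P(the display) = (1/9)·1 + (8/9)·(1/4) = 1/3.
By Bayes' rule, P(Fit | the display) = (1/9) / (1/3) = 1/3.

1/3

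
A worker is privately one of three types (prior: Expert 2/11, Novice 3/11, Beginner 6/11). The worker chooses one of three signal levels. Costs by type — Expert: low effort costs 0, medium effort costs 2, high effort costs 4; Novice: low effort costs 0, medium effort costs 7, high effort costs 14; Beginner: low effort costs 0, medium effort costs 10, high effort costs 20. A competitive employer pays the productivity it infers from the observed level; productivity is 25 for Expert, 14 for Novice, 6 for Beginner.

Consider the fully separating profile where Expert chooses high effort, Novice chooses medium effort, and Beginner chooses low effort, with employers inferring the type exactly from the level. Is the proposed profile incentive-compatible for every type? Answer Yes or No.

No

Separating wages: high effort → 25, medium effort → 14, low effort → 6.
Expert (assigned high effort): low effort: 6 − 0 = 6; medium effort: 14 − 2 = 12; high effort: 25 − 4 = 21. Expert stays.
Novice (assigned medium effort): low effort: 6 − 0 = 6; medium effort: 14 − 7 = 7; high effort: 25 − 14 = 11. Novice prefers high effort.
Beginner (assigned low effort): low effort: 6 − 0 = 6; medium effort: 14 − 10 = 4; high effort: 25 − 20 = 5. Beginner stays.
At least one type deviates; the separating profile fails.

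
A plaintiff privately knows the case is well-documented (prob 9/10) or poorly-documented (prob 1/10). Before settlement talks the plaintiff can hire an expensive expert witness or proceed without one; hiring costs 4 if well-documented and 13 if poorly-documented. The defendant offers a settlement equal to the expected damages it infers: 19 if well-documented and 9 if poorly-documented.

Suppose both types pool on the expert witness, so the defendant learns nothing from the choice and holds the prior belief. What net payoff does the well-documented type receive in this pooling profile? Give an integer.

Pooled settlement = 9/10·19 + 1/10·9 = 18.
well-documented pays cost 4 for the expert witness, so net payoff = 18 − 4 = 14.

14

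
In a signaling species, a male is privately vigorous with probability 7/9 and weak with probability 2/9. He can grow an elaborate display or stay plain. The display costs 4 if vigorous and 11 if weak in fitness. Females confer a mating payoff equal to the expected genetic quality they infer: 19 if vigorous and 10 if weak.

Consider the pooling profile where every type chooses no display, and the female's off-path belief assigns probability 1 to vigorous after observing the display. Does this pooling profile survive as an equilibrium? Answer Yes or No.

Yes

On path, the female holds the prior and pays 7/9·19 + 2/9·10 = 17. Off path (the display), believing vigorous, it pays 19.
vigorous: no display nets 17; the display nets 19 − 4 = 15. vigorous stays.
weak: no display nets 17; the display nets 19 − 11 = 8. weak stays.
No type deviates, so pooling is sustained.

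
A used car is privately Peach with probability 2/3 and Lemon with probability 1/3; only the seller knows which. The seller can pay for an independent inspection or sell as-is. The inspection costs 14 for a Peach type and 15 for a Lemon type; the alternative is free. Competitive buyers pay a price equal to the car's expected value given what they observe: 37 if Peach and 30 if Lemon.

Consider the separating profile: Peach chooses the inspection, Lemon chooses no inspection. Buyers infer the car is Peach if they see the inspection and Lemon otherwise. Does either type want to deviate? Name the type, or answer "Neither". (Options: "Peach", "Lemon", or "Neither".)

Peach

The inspection pays 37; no inspection pays 30.
Peach: assigned the inspection, nets 37 − 14 = 23; deviating to no inspection nets 30.
Lemon: assigned no inspection, nets 30; deviating to the inspection nets 37 − 15 = 22.
The Peach type gains 7 by deviating.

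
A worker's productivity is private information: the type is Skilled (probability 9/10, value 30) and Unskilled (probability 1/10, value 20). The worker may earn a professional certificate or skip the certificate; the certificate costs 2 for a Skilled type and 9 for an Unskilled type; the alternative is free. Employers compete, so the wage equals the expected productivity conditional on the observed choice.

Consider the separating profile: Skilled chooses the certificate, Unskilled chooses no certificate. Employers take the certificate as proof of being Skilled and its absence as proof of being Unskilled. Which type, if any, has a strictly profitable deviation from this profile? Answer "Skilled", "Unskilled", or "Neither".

The certificate pays 30; no certificate pays 20.
Skilled: assigned the certificate, nets 30 − 2 = 28; deviating to no certificate nets 20.
Unskilled: assigned no certificate, nets 20; deviating to the certificate nets 30 − 9 = 21.
The Unskilled type gains 1 by deviating.

Unskilled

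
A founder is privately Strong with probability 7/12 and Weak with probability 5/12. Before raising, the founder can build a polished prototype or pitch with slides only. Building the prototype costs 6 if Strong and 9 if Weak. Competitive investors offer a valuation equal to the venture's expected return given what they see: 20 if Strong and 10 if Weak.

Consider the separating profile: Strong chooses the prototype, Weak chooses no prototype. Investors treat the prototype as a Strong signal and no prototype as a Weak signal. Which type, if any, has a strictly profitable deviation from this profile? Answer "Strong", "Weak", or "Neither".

The prototype pays 20; no prototype pays 10.
Strong: assigned the prototype, nets 20 − 6 = 14; deviating to no prototype nets 10.
Weak: assigned no prototype, nets 10; deviating to the prototype nets 20 − 9 = 11.
The Weak type gains 1 by deviating.

Weak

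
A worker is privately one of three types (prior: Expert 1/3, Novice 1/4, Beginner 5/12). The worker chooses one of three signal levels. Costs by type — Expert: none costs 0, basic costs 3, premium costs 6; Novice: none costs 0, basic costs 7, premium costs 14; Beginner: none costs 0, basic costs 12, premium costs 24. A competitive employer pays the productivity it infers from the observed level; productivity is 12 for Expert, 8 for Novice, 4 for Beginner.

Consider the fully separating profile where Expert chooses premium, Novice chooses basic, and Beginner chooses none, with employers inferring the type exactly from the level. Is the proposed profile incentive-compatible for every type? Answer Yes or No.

Separating wages: premium → 12, basic → 8, none → 4.
Expert (assigned premium): none: 4 − 0 = 4; basic: 8 − 3 = 5; premium: 12 − 6 = 6. Expert stays.
Novice (assigned basic): none: 4 − 0 = 4; basic: 8 − 7 = 1; premium: 12 − 14 = -2. Novice prefers none.
Beginner (assigned none): none: 4 − 0 = 4; basic: 8 − 12 = -4; premium: 12 − 24 = -12. Beginner stays.
At least one type deviates; the separating profile fails.

No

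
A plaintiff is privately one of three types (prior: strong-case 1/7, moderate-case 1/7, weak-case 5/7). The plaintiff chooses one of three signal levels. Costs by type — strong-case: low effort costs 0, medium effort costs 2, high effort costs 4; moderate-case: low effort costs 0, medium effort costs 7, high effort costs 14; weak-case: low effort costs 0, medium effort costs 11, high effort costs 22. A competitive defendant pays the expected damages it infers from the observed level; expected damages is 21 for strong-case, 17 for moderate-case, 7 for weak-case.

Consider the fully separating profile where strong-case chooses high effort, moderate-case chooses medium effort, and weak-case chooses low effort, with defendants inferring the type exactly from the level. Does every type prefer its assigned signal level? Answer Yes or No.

Yes

Separating settlements: high effort → 21, medium effort → 17, low effort → 7.
strong-case (assigned high effort): low effort: 7 − 0 = 7; medium effort: 17 − 2 = 15; high effort: 21 − 4 = 17. strong-case stays.
moderate-case (assigned medium effort): low effort: 7 − 0 = 7; medium effort: 17 − 7 = 10; high effort: 21 − 14 = 7. moderate-case stays.
weak-case (assigned low effort): low effort: 7 − 0 = 7; medium effort: 17 − 11 = 6; high effort: 21 − 22 = -1. weak-case stays.
Every type prefers its assigned level; separation holds.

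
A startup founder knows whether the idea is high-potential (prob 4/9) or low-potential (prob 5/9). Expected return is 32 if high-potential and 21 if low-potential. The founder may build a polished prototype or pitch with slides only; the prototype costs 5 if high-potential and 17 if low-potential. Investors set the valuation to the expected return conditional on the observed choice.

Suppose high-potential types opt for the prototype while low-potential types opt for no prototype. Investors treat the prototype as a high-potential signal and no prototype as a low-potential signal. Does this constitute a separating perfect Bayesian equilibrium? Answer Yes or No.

Under these beliefs, the prototype earns valuation 32 and no prototype earns valuation 21.
high-potential: the prototype nets 32 − 5 = 27; no prototype nets 21. high-potential prefers the prototype.
low-potential: the prototype nets 32 − 17 = 15; no prototype nets 21. low-potential prefers no prototype.
Neither type deviates, so the separating profile is an equilibrium.

Yes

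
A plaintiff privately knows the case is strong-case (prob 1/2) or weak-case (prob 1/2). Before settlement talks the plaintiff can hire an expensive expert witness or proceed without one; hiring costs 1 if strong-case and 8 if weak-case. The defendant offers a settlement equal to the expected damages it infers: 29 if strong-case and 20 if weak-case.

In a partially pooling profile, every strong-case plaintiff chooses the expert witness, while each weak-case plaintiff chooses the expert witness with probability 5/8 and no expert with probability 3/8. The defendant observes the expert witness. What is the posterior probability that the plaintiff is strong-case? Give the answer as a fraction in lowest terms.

8/13

P(the expert witness) = (1/2)·1 + (1/2)·(5/8) = 13/16.
By Bayes' rule, P(strong-case | the expert witness) = (1/2) / (13/16) = 8/13.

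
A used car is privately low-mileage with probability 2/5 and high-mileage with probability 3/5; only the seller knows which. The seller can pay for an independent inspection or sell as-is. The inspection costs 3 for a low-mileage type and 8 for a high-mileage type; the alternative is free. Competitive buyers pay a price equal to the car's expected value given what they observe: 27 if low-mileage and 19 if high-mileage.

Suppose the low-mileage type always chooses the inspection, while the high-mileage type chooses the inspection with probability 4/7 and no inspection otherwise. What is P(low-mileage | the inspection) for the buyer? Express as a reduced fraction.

P(the inspection) = (2/5)·1 + (3/5)·(4/7) = 26/35.
By Bayes' rule, P(low-mileage | the inspection) = (2/5) / (26/35) = 7/13.

7/13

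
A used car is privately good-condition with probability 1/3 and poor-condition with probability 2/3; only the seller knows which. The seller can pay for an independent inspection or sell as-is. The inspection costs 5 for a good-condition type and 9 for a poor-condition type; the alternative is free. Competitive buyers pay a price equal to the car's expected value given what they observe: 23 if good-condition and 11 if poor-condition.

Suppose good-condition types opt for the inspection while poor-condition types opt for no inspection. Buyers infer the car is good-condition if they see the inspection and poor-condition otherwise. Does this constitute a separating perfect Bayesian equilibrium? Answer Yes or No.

No

Under these beliefs, the inspection earns price 23 and no inspection earns price 11.
good-condition: the inspection nets 23 − 5 = 18; no inspection nets 11. good-condition prefers the inspection.
poor-condition: the inspection nets 23 − 9 = 14; no inspection nets 11. poor-condition would deviate to the inspection.
poor-condition has a profitable deviation, so the profile is not an equilibrium.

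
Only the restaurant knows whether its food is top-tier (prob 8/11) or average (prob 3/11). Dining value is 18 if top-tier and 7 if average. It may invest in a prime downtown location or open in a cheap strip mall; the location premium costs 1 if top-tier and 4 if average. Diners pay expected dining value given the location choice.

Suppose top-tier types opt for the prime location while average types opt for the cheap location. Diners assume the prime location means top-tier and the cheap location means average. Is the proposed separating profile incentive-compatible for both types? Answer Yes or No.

Under these beliefs, the prime location earns price premium 18 and the cheap location earns price premium 7.
top-tier: the prime location nets 18 − 1 = 17; the cheap location nets 7. top-tier prefers the prime location.
average: the prime location nets 18 − 4 = 14; the cheap location nets 7. average would deviate to the prime location.
average has a profitable deviation, so the profile is not an equilibrium.

No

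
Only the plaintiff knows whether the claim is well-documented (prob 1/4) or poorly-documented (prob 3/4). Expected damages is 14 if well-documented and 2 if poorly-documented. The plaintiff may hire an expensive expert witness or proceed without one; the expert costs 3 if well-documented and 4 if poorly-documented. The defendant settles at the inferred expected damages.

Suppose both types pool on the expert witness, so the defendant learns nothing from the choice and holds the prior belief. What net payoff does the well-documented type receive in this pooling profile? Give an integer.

2

Pooled settlement = 1/4·14 + 3/4·2 = 5.
well-documented pays cost 3 for the expert witness, so net payoff = 5 − 3 = 2.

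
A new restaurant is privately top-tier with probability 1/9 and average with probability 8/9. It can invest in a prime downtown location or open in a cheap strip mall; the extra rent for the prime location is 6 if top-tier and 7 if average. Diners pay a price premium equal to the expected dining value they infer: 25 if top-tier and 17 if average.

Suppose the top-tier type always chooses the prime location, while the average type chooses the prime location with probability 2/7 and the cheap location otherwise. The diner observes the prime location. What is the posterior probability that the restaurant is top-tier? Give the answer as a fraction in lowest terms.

7/23

P(the prime location) = (1/9)·1 + (8/9)·(2/7) = 23/63.
By Bayes' rule, P(top-tier | the prime location) = (1/9) / (23/63) = 7/23.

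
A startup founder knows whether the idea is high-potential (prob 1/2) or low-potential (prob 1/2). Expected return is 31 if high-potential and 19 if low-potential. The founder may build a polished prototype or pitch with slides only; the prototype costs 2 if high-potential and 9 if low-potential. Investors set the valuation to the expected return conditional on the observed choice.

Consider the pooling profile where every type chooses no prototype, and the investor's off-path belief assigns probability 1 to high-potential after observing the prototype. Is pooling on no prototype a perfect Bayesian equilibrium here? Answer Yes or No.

On path, the investor holds the prior and pays 1/2·31 + 1/2·19 = 25. Off path (the prototype), believing high-potential, it pays 31.
high-potential: no prototype nets 25; the prototype nets 31 − 2 = 29. high-potential would deviate.
low-potential: no prototype nets 25; the prototype nets 31 − 9 = 22. low-potential stays.
A type deviates, so pooling fails.

No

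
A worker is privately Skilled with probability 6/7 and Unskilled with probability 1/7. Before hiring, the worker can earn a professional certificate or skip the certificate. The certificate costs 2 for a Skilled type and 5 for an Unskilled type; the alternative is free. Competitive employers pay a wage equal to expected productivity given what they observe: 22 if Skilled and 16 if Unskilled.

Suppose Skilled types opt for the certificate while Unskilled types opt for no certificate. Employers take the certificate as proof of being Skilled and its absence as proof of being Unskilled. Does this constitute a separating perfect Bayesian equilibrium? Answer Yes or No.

Under these beliefs, the certificate earns wage 22 and no certificate earns wage 16.
Skilled: the certificate nets 22 − 2 = 20; no certificate nets 16. Skilled prefers the certificate.
Unskilled: the certificate nets 22 − 5 = 17; no certificate nets 16. Unskilled would deviate to the certificate.
Unskilled has a profitable deviation, so the profile is not an equilibrium.

No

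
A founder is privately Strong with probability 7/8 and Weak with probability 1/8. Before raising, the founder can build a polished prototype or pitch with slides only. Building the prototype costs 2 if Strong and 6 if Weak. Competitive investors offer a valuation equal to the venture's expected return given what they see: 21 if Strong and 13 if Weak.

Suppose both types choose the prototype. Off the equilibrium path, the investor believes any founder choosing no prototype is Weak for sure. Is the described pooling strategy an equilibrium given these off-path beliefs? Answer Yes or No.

On path, the investor holds the prior and pays 7/8·21 + 1/8·13 = 20. Off path (no prototype), believing Weak, it pays 13.
Strong: the prototype nets 20 − 2 = 18; no prototype nets 13. Strong stays.
Weak: the prototype nets 20 − 6 = 14; no prototype nets 13. Weak stays.
No type deviates, so pooling is sustained.

Yes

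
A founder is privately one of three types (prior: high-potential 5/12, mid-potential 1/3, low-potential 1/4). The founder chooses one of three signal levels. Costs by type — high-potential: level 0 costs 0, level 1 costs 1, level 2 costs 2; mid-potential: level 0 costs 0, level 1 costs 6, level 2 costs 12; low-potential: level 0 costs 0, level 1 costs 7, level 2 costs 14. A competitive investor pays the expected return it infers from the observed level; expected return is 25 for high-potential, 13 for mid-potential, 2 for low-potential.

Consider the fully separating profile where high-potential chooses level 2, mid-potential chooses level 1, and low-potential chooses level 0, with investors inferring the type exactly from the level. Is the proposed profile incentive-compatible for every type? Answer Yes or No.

Separating valuations: level 2 → 25, level 1 → 13, level 0 → 2.
high-potential (assigned level 2): level 0: 2 − 0 = 2; level 1: 13 − 1 = 12; level 2: 25 − 2 = 23. high-potential stays.
mid-potential (assigned level 1): level 0: 2 − 0 = 2; level 1: 13 − 6 = 7; level 2: 25 − 12 = 13. mid-potential prefers level 2.
low-potential (assigned level 0): level 0: 2 − 0 = 2; level 1: 13 − 7 = 6; level 2: 25 − 14 = 11. low-potential prefers level 2.
At least one type deviates; the separating profile fails.

No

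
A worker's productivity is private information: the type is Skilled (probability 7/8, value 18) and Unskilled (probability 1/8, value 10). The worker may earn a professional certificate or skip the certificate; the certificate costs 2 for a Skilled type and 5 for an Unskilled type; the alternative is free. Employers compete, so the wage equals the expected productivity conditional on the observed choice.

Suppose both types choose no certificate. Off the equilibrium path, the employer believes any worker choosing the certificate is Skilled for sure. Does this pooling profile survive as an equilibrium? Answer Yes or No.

On path, the employer holds the prior and pays 7/8·18 + 1/8·10 = 17. Off path (the certificate), believing Skilled, it pays 18.
Skilled: no certificate nets 17; the certificate nets 18 − 2 = 16. Skilled stays.
Unskilled: no certificate nets 17; the certificate nets 18 − 5 = 13. Unskilled stays.
No type deviates, so pooling is sustained.

Yes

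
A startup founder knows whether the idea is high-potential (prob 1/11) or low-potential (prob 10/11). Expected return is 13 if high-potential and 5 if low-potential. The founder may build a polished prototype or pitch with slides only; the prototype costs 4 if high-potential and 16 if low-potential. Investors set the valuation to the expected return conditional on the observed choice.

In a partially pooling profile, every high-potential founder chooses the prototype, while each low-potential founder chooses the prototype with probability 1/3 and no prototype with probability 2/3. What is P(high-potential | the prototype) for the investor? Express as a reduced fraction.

P(the prototype) = (1/11)·1 + (10/11)·(1/3) = 13/33.
By Bayes' rule, P(high-potential | the prototype) = (1/11) / (13/33) = 3/13.

3/13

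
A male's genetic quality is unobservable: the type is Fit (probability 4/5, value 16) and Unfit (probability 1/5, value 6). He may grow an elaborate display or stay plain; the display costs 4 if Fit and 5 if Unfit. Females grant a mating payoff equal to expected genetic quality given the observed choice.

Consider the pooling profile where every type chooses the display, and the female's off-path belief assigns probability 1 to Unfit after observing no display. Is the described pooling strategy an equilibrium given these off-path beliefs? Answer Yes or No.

Yes

On path, the female holds the prior and pays 4/5·16 + 1/5·6 = 14. Off path (no display), believing Unfit, it pays 6.
Fit: the display nets 14 − 4 = 10; no display nets 6. Fit stays.
Unfit: the display nets 14 − 5 = 9; no display nets 6. Unfit stays.
No type deviates, so pooling is sustained.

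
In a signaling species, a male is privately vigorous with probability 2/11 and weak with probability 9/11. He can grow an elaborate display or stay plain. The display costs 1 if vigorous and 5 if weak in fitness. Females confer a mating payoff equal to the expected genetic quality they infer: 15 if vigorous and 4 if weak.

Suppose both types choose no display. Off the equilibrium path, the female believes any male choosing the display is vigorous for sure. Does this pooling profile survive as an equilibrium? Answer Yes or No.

No

On path, the female holds the prior and pays 2/11·15 + 9/11·4 = 6. Off path (the display), believing vigorous, it pays 15.
vigorous: no display nets 6; the display nets 15 − 1 = 14. vigorous would deviate.
weak: no display nets 6; the display nets 15 − 5 = 10. weak would deviate.
A type deviates, so pooling fails.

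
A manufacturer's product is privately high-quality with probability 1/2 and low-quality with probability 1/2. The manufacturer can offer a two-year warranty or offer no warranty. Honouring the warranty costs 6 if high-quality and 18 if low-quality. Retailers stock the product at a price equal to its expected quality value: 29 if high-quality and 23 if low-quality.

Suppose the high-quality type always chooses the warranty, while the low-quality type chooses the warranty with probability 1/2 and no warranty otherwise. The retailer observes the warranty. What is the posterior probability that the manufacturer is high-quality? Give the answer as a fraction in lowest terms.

P(the warranty) = (1/2)·1 + (1/2)·(1/2) = 3/4.
By Bayes' rule, P(high-quality | the warranty) = (1/2) / (3/4) = 2/3.

2/3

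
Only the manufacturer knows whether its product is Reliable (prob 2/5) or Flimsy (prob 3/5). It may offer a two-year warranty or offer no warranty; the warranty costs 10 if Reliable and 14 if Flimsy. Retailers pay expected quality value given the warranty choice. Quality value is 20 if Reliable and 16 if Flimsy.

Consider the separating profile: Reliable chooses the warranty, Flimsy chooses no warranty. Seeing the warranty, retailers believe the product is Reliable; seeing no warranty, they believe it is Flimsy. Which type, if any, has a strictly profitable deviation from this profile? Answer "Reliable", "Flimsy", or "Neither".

The warranty pays 20; no warranty pays 16.
Reliable: assigned the warranty, nets 20 − 10 = 10; deviating to no warranty nets 16.
Flimsy: assigned no warranty, nets 16; deviating to the warranty nets 20 − 14 = 6.
The Reliable type gains 6 by deviating.

Reliable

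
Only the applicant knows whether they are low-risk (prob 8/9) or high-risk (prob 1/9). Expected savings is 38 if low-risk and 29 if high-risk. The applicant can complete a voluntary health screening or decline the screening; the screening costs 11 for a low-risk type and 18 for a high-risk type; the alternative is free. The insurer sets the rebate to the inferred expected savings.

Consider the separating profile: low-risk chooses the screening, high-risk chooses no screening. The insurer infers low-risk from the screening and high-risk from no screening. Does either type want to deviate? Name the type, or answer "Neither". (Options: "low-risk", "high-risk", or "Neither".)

low-risk

The screening pays 38; no screening pays 29.
low-risk: assigned the screening, nets 38 − 11 = 27; deviating to no screening nets 29.
high-risk: assigned no screening, nets 29; deviating to the screening nets 38 − 18 = 20.
The low-risk type gains 2 by deviating.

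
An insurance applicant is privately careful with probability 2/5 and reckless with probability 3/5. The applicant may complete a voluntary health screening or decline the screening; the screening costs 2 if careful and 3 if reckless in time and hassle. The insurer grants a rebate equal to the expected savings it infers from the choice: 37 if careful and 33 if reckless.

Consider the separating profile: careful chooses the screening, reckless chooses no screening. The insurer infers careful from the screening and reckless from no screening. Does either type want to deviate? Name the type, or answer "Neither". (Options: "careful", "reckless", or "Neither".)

The screening pays 37; no screening pays 33.
careful: assigned the screening, nets 37 − 2 = 35; deviating to no screening nets 33.
reckless: assigned no screening, nets 33; deviating to the screening nets 37 − 3 = 34.
The reckless type gains 1 by deviating.

reckless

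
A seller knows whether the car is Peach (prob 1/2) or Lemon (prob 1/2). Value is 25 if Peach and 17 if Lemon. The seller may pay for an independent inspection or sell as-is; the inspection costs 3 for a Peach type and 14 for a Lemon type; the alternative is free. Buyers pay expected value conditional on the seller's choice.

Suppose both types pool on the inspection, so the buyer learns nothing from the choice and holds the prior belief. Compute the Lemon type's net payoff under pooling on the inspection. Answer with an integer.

Pooled price = 1/2·25 + 1/2·17 = 21.
Lemon pays cost 14 for the inspection, so net payoff = 21 − 14 = 7.

7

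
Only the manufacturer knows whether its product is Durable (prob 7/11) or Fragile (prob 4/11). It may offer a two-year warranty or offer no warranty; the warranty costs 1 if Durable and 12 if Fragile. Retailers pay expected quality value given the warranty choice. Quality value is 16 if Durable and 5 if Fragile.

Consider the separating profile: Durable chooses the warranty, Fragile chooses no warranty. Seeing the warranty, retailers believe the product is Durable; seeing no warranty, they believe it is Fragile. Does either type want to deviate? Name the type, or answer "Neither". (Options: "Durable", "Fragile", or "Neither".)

Neither

The warranty pays 16; no warranty pays 5.
Durable: assigned the warranty, nets 16 − 1 = 15; deviating to no warranty nets 5.
Fragile: assigned no warranty, nets 5; deviating to the warranty nets 16 − 12 = 4.
Both types strictly prefer their assigned action; no profitable deviation.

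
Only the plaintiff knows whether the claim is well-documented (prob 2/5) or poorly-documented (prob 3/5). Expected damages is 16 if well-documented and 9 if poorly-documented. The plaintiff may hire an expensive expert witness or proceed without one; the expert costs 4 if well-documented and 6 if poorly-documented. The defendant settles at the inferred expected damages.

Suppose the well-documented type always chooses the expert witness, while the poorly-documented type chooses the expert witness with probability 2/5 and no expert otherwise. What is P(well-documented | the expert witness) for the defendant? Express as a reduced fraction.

5/8

P(the expert witness) = (2/5)·1 + (3/5)·(2/5) = 16/25.
By Bayes' rule, P(well-documented | the expert witness) = (2/5) / (16/25) = 5/8.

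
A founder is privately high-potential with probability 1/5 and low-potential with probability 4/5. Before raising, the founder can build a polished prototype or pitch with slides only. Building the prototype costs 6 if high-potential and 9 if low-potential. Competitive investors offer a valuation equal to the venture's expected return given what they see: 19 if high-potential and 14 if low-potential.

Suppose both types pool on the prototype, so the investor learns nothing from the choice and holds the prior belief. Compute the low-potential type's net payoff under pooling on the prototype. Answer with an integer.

Pooled valuation = 1/5·19 + 4/5·14 = 15.
low-potential pays cost 9 for the prototype, so net payoff = 15 − 9 = 6.

6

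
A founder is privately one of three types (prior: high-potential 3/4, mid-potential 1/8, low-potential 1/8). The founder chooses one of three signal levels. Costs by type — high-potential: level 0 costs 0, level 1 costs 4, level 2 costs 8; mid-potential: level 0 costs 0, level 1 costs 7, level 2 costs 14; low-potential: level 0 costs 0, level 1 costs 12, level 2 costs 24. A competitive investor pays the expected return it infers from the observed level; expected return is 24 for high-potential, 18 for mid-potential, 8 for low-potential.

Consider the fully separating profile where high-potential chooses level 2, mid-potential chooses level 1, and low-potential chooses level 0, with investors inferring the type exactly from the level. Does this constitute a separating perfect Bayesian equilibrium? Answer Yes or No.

Yes

Separating valuations: level 2 → 24, level 1 → 18, level 0 → 8.
high-potential (assigned level 2): level 0: 8 − 0 = 8; level 1: 18 − 4 = 14; level 2: 24 − 8 = 16. high-potential stays.
mid-potential (assigned level 1): level 0: 8 − 0 = 8; level 1: 18 − 7 = 11; level 2: 24 − 14 = 10. mid-potential stays.
low-potential (assigned level 0): level 0: 8 − 0 = 8; level 1: 18 − 12 = 6; level 2: 24 − 24 = 0. low-potential stays.
Every type prefers its assigned level; separation holds.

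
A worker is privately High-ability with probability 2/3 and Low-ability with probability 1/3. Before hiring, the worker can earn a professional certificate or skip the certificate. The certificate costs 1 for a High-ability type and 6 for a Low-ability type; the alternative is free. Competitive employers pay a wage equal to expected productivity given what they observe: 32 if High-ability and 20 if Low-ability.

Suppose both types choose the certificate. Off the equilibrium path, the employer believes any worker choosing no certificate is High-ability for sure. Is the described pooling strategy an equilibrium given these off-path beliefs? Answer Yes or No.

On path, the employer holds the prior and pays 2/3·32 + 1/3·20 = 28. Off path (no certificate), believing High-ability, it pays 32.
High-ability: the certificate nets 28 − 1 = 27; no certificate nets 32. High-ability would deviate.
Low-ability: the certificate nets 28 − 6 = 22; no certificate nets 32. Low-ability would deviate.
A type deviates, so pooling fails.

No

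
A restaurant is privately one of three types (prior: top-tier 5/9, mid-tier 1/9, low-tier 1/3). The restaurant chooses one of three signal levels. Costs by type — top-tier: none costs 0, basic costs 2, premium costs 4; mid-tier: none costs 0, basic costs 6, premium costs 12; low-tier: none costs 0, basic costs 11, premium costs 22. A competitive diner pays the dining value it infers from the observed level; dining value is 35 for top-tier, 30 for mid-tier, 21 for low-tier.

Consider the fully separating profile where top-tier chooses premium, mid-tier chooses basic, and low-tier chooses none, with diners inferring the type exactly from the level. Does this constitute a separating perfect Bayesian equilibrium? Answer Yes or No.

Separating price premiums: premium → 35, basic → 30, none → 21.
top-tier (assigned premium): none: 21 − 0 = 21; basic: 30 − 2 = 28; premium: 35 − 4 = 31. top-tier stays.
mid-tier (assigned basic): none: 21 − 0 = 21; basic: 30 − 6 = 24; premium: 35 − 12 = 23. mid-tier stays.
low-tier (assigned none): none: 21 − 0 = 21; basic: 30 − 11 = 19; premium: 35 − 22 = 13. low-tier stays.
Every type prefers its assigned level; separation holds.

Yes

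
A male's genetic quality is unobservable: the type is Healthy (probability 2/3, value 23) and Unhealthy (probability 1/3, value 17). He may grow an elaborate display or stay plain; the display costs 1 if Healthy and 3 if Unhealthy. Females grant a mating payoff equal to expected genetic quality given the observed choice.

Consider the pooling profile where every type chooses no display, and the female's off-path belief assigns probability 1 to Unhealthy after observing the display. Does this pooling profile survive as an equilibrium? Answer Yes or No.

On path, the female holds the prior and pays 2/3·23 + 1/3·17 = 21. Off path (the display), believing Unhealthy, it pays 17.
Healthy: no display nets 21; the display nets 17 − 1 = 16. Healthy stays.
Unhealthy: no display nets 21; the display nets 17 − 3 = 14. Unhealthy stays.
No type deviates, so pooling is sustained.

Yes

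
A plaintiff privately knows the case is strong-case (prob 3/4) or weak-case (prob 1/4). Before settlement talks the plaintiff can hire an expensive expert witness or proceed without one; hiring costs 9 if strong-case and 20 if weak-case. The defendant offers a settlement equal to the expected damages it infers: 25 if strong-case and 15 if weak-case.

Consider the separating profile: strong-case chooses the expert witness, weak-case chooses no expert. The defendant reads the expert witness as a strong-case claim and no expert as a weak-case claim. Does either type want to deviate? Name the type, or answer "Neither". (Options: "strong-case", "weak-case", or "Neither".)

Neither

The expert witness pays 25; no expert pays 15.
strong-case: assigned the expert witness, nets 25 − 9 = 16; deviating to no expert nets 15.
weak-case: assigned no expert, nets 15; deviating to the expert witness nets 25 − 20 = 5.
Both types strictly prefer their assigned action; no profitable deviation.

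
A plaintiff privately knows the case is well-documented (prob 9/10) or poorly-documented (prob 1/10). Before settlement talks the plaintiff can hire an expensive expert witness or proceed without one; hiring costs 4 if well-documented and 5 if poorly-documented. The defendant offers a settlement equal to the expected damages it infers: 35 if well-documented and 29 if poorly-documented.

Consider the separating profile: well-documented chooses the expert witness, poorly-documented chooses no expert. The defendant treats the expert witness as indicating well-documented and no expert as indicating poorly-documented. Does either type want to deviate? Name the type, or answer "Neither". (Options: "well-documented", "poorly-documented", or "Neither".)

poorly-documented

The expert witness pays 35; no expert pays 29.
well-documented: assigned the expert witness, nets 35 − 4 = 31; deviating to no expert nets 29.
poorly-documented: assigned no expert, nets 29; deviating to the expert witness nets 35 − 5 = 30.
The poorly-documented type gains 1 by deviating.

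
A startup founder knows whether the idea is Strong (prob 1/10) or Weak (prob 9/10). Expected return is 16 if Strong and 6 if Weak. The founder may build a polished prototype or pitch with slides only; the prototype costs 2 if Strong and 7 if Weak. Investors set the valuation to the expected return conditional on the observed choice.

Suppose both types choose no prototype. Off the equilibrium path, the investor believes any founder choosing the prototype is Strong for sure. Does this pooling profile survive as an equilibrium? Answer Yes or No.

No

On path, the investor holds the prior and pays 1/10·16 + 9/10·6 = 7. Off path (the prototype), believing Strong, it pays 16.
Strong: no prototype nets 7; the prototype nets 16 − 2 = 14. Strong would deviate.
Weak: no prototype nets 7; the prototype nets 16 − 7 = 9. Weak would deviate.
A type deviates, so pooling fails.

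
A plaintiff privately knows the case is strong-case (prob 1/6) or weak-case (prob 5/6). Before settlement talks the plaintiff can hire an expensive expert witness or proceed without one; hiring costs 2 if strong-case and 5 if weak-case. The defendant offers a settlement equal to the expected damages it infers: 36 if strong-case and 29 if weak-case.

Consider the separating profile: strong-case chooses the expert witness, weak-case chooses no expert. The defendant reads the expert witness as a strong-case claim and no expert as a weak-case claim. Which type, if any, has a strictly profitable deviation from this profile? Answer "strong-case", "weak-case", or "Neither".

The expert witness pays 36; no expert pays 29.
strong-case: assigned the expert witness, nets 36 − 2 = 34; deviating to no expert nets 29.
weak-case: assigned no expert, nets 29; deviating to the expert witness nets 36 − 5 = 31.
The weak-case type gains 2 by deviating.

weak-case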